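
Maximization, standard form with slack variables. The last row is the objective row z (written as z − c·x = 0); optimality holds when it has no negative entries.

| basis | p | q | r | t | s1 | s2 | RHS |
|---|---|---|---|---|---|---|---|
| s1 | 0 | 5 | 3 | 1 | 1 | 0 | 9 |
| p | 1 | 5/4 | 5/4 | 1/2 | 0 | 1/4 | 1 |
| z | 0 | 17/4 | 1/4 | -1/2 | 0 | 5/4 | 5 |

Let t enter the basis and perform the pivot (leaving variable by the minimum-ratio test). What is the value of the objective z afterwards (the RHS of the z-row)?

6

Ratio test on column t — row 1: 9/1 = 9; row 2: 1/(1/2) = 2. Minimum is 2 at row 2 (p leaves); pivot element 1/2.
Pivot on row 2; the z-row RHS becomes 5 − (-1/2)·2 = 6.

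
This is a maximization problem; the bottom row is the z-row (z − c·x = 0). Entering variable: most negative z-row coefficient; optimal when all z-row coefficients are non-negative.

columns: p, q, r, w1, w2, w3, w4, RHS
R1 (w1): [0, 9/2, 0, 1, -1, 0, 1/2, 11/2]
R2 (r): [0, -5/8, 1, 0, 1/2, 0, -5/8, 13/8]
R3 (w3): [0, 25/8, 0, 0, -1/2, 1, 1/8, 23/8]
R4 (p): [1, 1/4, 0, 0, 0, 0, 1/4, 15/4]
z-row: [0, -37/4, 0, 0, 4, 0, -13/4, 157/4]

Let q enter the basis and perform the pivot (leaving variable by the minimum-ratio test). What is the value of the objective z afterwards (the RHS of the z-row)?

Ratio test on column q — row 1: (11/2)/(9/2) = 11/9; row 2: entry -5/8 ≤ 0; row 3: (23/8)/(25/8) = 23/25; row 4: (15/4)/(1/4) = 15. Minimum is 23/25 at row 3 (w3 leaves); pivot element 25/8.
Pivot on row 3; the z-row RHS becomes 157/4 − (-37/4)·(23/25) = 1194/25.

1194/25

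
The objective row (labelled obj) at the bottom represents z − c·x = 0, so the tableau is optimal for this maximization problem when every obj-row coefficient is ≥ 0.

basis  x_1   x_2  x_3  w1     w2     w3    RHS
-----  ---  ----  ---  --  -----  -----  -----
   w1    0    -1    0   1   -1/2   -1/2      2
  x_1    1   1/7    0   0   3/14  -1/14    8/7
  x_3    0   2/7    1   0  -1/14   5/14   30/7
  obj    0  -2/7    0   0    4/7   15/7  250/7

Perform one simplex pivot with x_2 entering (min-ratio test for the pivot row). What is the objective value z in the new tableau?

Ratio test on column x_2 — row 1: entry -1 ≤ 0; row 2: (8/7)/(1/7) = 8; row 3: (30/7)/(2/7) = 15. Minimum is 8 at row 2 (x_1 leaves); pivot element 1/7.
Pivot on row 2; the obj-row RHS becomes 250/7 − (-2/7)·8 = 38.

38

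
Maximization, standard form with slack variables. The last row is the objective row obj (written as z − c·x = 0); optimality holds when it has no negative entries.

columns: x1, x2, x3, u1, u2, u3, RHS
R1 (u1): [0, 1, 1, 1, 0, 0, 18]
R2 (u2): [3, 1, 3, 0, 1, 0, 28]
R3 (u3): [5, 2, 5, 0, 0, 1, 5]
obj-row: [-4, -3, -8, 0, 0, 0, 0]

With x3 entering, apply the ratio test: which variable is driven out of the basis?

Column x3 entries and ratios — u1: 18/1 = 18; u2: 28/3 = 28/3; u3: 5/5 = 1.
Smallest ratio is 1 in the row of u3, so u3 leaves.

u3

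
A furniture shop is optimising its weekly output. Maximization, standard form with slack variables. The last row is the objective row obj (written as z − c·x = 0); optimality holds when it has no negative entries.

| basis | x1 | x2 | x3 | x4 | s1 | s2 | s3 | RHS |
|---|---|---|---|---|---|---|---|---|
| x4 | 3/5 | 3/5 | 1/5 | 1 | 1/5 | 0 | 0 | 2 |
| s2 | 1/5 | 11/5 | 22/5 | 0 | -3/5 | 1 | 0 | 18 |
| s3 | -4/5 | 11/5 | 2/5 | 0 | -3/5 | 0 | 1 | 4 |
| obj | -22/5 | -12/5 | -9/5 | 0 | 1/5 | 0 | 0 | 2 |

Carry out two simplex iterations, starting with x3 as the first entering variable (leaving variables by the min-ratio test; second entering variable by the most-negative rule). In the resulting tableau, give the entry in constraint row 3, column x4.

Ratio test on column x3 — row 1: 2/(1/5) = 10; row 2: 18/(22/5) = 45/11; row 3: 4/(2/5) = 10. Minimum is 45/11 at row 2 (s2 leaves); pivot element 22/5.
Divide row 2 by 22/5; eliminate column x3 from the other rows.
Second iteration: most negative obj-row entry is -95/22 in column x1, so x1 enters.
Ratio test on column x1 — row 1: (13/11)/(13/22) = 2; row 2: (45/11)/(1/22) = 90; row 3: entry -9/11 ≤ 0. Minimum is 2 at row 1 (x4 leaves); pivot element 13/22.
Divide row 1 by 13/22; eliminate column x1 from the other rows.
After both pivots, the entry at constraint row 3, column x4 is 18/13.

18/13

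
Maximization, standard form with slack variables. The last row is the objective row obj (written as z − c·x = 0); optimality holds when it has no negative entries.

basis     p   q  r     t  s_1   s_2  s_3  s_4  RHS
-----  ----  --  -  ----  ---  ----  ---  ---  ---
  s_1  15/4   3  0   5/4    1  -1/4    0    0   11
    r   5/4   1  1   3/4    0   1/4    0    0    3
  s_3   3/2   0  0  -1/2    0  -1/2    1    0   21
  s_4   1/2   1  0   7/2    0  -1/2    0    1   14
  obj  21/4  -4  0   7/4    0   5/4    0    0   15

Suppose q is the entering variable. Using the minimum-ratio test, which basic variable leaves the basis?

Column q entries and ratios — s_1: 11/3 = 11/3; r: 3/1 = 3; s_3: 0 ≤ 0, skip; s_4: 14/1 = 14.
Smallest ratio is 3 in the row of r, so r leaves.

r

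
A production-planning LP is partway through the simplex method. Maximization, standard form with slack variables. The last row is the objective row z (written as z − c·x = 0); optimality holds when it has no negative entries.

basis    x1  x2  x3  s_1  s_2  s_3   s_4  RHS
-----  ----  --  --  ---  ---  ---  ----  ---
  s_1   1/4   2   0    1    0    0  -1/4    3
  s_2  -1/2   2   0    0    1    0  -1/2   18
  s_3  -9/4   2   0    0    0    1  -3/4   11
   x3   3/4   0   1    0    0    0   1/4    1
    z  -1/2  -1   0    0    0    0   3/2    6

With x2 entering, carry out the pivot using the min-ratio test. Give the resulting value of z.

Ratio test on column x2 — row 1: 3/2 = 3/2; row 2: 18/2 = 9; row 3: 11/2 = 11/2; row 4: entry 0 ≤ 0. Minimum is 3/2 at row 1 (s_1 leaves); pivot element 2.
Pivot on row 1; the z-row RHS becomes 6 − (-1)·(3/2) = 15/2.

15/2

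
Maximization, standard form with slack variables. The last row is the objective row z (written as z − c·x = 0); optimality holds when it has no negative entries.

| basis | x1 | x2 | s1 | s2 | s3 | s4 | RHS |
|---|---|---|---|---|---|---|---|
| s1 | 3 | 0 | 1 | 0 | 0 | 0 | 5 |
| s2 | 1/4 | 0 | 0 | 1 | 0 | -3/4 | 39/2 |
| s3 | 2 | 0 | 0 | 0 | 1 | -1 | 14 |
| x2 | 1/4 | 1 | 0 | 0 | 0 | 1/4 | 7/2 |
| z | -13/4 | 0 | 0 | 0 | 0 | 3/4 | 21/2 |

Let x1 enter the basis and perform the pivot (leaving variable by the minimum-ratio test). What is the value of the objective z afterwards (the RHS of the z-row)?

191/12

Ratio test on column x1 — row 1: 5/3 = 5/3; row 2: (39/2)/(1/4) = 78; row 3: 14/2 = 7; row 4: (7/2)/(1/4) = 14. Minimum is 5/3 at row 1 (s1 leaves); pivot element 3.
Pivot on row 1; the z-row RHS becomes 21/2 − (-13/4)·(5/3) = 191/12.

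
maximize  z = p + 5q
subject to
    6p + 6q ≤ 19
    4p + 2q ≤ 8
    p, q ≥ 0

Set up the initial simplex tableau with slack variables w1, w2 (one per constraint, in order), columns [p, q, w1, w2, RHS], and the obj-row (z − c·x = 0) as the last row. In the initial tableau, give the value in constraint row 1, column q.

Constraint 1 has coefficient 6 on q.

6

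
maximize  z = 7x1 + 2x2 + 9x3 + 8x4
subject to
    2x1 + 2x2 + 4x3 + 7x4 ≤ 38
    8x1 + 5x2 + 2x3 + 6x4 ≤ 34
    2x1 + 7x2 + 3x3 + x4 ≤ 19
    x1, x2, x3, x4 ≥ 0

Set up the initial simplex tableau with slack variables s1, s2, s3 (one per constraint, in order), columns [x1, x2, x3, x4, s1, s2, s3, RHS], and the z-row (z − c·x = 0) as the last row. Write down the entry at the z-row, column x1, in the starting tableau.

The z-row carries the negated objective coefficients: the x1 entry is -7.

-7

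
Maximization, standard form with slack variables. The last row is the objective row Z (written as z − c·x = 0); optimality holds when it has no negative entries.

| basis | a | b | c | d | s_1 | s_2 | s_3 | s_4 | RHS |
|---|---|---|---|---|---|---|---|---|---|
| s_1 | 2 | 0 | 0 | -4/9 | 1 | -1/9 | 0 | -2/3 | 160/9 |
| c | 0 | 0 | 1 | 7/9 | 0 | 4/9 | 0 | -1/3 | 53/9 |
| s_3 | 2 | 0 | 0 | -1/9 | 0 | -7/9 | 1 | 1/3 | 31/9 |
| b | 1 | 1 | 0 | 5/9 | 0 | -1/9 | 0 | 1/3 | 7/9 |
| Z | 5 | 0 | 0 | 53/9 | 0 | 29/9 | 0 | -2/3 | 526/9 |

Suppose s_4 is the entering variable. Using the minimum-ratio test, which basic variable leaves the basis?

Column s_4 entries and ratios — s_1: -2/3 ≤ 0, skip; c: -1/3 ≤ 0, skip; s_3: (31/9)/(1/3) = 31/3; b: (7/9)/(1/3) = 7/3.
Smallest ratio is 7/3 in the row of b, so b leaves.

b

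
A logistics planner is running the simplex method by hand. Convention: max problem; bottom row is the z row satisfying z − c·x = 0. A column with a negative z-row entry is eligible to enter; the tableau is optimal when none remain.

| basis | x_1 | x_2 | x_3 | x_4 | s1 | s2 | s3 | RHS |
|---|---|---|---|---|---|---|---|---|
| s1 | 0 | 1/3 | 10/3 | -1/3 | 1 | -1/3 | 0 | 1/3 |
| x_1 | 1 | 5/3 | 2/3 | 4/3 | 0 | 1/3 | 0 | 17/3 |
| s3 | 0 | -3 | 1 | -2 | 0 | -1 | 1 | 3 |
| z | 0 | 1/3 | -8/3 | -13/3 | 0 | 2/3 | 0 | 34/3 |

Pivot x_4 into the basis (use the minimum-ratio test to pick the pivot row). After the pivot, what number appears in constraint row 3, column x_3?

Ratio test on column x_4 — row 1: entry -1/3 ≤ 0; row 2: (17/3)/(4/3) = 17/4; row 3: entry -2 ≤ 0. Minimum is 17/4 at row 2 (x_1 leaves); pivot element 4/3.
Divide row 2 by 4/3; eliminate column x_4 from the other rows.
Row 3 update in column x_3: 1 − (-2)·(1/2) = 2.

2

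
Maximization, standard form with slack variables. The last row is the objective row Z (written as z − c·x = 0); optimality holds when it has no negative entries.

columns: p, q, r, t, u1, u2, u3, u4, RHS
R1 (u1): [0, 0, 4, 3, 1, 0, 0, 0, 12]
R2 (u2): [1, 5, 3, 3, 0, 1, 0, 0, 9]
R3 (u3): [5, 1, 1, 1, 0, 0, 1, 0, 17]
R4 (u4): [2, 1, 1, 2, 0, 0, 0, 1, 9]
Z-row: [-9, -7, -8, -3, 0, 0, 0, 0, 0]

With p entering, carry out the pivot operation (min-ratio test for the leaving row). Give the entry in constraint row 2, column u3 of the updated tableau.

Ratio test on column p — row 1: entry 0 ≤ 0; row 2: 9/1 = 9; row 3: 17/5 = 17/5; row 4: 9/2 = 9/2. Minimum is 17/5 at row 3 (u3 leaves); pivot element 5.
Divide row 3 by 5; eliminate column p from the other rows.
Row 2 update in column u3: 0 − 1·(1/5) = -1/5.

-1/5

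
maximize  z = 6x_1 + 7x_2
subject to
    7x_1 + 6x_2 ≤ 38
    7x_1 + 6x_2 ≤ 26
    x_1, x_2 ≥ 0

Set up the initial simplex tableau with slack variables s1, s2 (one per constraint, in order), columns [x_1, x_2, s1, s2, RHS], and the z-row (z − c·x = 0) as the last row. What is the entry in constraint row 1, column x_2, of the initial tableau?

6

Constraint 1 has coefficient 6 on x_2.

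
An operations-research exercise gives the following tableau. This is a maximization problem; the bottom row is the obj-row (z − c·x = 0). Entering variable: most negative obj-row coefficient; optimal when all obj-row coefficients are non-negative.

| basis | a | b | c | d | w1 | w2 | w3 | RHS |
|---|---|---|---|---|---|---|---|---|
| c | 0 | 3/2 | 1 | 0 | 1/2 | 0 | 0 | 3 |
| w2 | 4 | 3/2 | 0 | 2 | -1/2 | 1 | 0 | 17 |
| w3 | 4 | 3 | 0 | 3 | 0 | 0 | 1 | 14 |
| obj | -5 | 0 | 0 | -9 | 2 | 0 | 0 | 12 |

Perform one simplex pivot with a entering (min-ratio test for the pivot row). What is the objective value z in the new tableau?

59/2

Ratio test on column a — row 1: entry 0 ≤ 0; row 2: 17/4 = 17/4; row 3: 14/4 = 7/2. Minimum is 7/2 at row 3 (w3 leaves); pivot element 4.
Pivot on row 3; the obj-row RHS becomes 12 − (-5)·(7/2) = 59/2.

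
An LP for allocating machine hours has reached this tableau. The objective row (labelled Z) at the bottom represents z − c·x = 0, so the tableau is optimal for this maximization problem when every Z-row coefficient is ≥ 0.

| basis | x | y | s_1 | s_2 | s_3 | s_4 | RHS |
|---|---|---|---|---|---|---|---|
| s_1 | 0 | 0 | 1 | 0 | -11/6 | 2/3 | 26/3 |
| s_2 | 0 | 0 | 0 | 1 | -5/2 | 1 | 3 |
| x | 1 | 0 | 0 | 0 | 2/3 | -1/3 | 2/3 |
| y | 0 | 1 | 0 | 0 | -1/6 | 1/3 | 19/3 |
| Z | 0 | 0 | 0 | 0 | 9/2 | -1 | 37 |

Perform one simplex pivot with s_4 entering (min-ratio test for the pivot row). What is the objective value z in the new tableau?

40

Ratio test on column s_4 — row 1: (26/3)/(2/3) = 13; row 2: 3/1 = 3; row 3: entry -1/3 ≤ 0; row 4: (19/3)/(1/3) = 19. Minimum is 3 at row 2 (s_2 leaves); pivot element 1.
Pivot on row 2; the Z-row RHS becomes 37 − (-1)·3 = 40.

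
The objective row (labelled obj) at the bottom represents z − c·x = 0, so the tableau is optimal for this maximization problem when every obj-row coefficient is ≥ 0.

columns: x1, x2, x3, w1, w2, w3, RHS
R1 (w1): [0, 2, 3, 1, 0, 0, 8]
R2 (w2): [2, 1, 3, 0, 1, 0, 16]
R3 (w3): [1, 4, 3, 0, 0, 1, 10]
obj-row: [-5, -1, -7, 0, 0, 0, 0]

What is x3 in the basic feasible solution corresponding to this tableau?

x3 is not in the basis, so in the current basic feasible solution x3 = 0.

0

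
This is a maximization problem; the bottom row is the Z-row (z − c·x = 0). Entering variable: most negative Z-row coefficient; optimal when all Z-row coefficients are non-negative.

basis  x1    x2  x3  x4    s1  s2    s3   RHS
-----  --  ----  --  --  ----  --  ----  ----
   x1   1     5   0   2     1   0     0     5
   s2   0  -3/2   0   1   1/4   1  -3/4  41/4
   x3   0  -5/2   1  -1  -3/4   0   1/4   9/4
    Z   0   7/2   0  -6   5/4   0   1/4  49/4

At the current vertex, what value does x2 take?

0

x2 is not in the basis, so in the current basic feasible solution x2 = 0.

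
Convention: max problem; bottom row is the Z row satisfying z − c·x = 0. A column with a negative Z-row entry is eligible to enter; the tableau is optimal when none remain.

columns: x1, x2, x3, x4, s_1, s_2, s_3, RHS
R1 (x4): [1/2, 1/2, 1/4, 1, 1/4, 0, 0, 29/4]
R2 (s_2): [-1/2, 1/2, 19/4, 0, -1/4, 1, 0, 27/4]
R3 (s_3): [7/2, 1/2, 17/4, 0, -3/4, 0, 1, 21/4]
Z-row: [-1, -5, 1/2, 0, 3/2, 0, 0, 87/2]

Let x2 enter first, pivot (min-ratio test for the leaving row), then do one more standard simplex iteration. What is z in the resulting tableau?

108

Ratio test on column x2 — row 1: (29/4)/(1/2) = 29/2; row 2: (27/4)/(1/2) = 27/2; row 3: (21/4)/(1/2) = 21/2. Minimum is 21/2 at row 3 (s_3 leaves); pivot element 1/2.
Pivot on row 3; the Z-row RHS becomes 87/2 − (-5)·(21/2) = 96.
Next entering variable (most negative Z-row entry -6): s_1.
Ratio test on column s_1 — row 1: 2/1 = 2; row 2: (3/2)/(1/2) = 3; row 3: entry -3/2 ≤ 0. Minimum is 2 at row 1 (x4 leaves); pivot element 1.
After the second pivot the Z-row RHS is 96 − (-6)·2 = 108.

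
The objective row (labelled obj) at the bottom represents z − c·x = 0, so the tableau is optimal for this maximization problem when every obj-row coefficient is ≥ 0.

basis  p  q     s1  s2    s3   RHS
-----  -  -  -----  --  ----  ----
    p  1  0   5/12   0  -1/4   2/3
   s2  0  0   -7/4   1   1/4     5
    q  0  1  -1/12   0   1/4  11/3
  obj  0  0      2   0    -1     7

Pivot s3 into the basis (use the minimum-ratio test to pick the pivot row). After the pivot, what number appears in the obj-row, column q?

4

Ratio test on column s3 — row 1: entry -1/4 ≤ 0; row 2: 5/(1/4) = 20; row 3: (11/3)/(1/4) = 44/3. Minimum is 44/3 at row 3 (q leaves); pivot element 1/4.
Divide row 3 by 1/4; eliminate column s3 from the other rows.
obj-row update in column q: 0 − (-1)·4 = 4.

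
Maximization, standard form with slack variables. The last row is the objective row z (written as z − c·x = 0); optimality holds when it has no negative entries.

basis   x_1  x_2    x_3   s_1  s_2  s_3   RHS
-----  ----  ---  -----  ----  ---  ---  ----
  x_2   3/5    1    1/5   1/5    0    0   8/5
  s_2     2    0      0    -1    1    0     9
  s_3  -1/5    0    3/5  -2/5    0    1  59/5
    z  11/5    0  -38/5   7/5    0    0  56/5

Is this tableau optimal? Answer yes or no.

no

The z-row has a negative entry -38/5 in column x_3, so it is not optimal.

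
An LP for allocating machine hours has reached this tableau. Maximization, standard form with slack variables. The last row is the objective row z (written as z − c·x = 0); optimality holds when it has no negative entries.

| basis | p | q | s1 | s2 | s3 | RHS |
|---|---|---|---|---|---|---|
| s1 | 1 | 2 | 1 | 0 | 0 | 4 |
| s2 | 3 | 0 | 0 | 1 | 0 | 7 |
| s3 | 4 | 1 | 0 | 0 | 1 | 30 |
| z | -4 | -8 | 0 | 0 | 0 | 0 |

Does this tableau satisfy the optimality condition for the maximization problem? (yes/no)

no

The z-row has a negative entry -8 in column q, so it is not optimal.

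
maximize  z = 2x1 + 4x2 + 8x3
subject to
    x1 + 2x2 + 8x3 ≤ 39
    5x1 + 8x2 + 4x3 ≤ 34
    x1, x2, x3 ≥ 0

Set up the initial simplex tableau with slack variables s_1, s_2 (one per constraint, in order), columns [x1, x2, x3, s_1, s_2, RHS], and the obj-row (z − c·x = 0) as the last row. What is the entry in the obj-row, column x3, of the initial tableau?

The obj-row carries the negated objective coefficients: the x3 entry is -8.

-8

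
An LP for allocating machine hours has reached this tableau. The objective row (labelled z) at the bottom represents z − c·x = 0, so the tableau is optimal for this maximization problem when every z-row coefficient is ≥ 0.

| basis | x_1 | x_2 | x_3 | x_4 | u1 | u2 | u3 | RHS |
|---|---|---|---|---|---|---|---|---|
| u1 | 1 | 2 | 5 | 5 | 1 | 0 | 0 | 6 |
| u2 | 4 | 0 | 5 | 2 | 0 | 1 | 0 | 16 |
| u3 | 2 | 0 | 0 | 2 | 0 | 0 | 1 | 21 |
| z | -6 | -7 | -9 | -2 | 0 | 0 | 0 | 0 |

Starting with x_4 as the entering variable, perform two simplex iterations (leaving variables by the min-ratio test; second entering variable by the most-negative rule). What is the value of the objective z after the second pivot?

54/5

Ratio test on column x_4 — row 1: 6/5 = 6/5; row 2: 16/2 = 8; row 3: 21/2 = 21/2. Minimum is 6/5 at row 1 (u1 leaves); pivot element 5.
Pivot on row 1; the z-row RHS becomes 0 − (-2)·(6/5) = 12/5.
Next entering variable (most negative z-row entry -7): x_3.
Ratio test on column x_3 — row 1: (6/5)/1 = 6/5; row 2: (68/5)/3 = 68/15; row 3: entry -2 ≤ 0. Minimum is 6/5 at row 1 (x_4 leaves); pivot element 1.
After the second pivot the z-row RHS is 12/5 − (-7)·(6/5) = 54/5.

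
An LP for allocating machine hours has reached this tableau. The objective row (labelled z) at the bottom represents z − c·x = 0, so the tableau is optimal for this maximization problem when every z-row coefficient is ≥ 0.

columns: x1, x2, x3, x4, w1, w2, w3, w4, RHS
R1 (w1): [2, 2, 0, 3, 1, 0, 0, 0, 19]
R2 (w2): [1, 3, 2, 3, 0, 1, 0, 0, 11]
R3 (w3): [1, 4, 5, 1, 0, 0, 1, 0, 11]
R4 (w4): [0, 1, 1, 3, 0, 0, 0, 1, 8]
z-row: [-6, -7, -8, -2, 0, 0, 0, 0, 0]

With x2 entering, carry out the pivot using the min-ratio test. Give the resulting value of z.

77/4

Ratio test on column x2 — row 1: 19/2 = 19/2; row 2: 11/3 = 11/3; row 3: 11/4 = 11/4; row 4: 8/1 = 8. Minimum is 11/4 at row 3 (w3 leaves); pivot element 4.
Pivot on row 3; the z-row RHS becomes 0 − (-7)·(11/4) = 77/4.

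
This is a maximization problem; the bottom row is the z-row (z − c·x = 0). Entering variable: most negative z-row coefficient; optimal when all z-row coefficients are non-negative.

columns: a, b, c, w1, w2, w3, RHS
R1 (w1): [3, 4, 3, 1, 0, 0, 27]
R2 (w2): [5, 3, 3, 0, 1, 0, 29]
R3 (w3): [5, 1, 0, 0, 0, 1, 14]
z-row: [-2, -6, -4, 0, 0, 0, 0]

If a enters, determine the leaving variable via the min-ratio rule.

Column a entries and ratios — w1: 27/3 = 9; w2: 29/5 = 29/5; w3: 14/5 = 14/5.
Smallest ratio is 14/5 in the row of w3, so w3 leaves.

w3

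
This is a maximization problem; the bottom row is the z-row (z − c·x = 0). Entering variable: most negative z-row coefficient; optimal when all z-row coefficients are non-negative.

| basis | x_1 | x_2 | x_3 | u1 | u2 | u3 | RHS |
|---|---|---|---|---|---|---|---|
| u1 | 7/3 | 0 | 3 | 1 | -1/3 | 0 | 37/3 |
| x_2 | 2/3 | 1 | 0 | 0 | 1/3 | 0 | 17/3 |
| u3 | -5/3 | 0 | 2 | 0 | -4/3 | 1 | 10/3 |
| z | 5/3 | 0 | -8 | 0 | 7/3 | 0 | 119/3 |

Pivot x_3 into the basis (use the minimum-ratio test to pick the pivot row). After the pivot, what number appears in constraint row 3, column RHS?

Ratio test on column x_3 — row 1: (37/3)/3 = 37/9; row 2: entry 0 ≤ 0; row 3: (10/3)/2 = 5/3. Minimum is 5/3 at row 3 (u3 leaves); pivot element 2.
Divide row 3 by 2; eliminate column x_3 from the other rows.
In the new row 3, the RHS entry is the old entry divided by the pivot: (10/3)/2 = 5/3.

5/3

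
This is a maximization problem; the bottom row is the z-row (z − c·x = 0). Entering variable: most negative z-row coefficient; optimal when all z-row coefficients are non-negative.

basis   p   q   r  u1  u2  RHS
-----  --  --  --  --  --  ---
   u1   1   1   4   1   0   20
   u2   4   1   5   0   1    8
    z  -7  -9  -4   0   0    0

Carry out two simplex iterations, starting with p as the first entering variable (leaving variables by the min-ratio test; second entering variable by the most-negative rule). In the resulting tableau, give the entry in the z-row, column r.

Ratio test on column p — row 1: 20/1 = 20; row 2: 8/4 = 2. Minimum is 2 at row 2 (u2 leaves); pivot element 4.
Divide row 2 by 4; eliminate column p from the other rows.
Second iteration: most negative z-row entry is -29/4 in column q, so q enters.
Ratio test on column q — row 1: 18/(3/4) = 24; row 2: 2/(1/4) = 8. Minimum is 8 at row 2 (p leaves); pivot element 1/4.
Divide row 2 by 1/4; eliminate column q from the other rows.
After both pivots, the entry at the z-row, column r is 41.

41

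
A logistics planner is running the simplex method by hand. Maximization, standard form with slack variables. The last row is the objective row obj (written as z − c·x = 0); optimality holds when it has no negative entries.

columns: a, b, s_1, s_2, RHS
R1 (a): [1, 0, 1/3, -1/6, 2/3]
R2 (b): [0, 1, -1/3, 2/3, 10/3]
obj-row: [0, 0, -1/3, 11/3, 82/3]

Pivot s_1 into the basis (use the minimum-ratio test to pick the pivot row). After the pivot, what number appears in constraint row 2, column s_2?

1/2

Ratio test on column s_1 — row 1: (2/3)/(1/3) = 2; row 2: entry -1/3 ≤ 0. Minimum is 2 at row 1 (a leaves); pivot element 1/3.
Divide row 1 by 1/3; eliminate column s_1 from the other rows.
Row 2 update in column s_2: 2/3 − (-1/3)·(-1/2) = 1/2.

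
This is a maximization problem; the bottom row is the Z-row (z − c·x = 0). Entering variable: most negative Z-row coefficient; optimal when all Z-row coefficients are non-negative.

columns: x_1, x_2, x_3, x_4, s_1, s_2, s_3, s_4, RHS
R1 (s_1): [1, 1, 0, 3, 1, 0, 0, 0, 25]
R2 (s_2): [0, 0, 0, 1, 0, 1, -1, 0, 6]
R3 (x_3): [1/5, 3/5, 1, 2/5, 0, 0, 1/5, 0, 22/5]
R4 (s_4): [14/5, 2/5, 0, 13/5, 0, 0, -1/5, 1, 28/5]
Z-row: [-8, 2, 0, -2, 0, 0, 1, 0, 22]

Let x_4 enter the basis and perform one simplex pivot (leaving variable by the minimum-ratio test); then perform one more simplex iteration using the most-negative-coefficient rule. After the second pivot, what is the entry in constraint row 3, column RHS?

Ratio test on column x_4 — row 1: 25/3 = 25/3; row 2: 6/1 = 6; row 3: (22/5)/(2/5) = 11; row 4: (28/5)/(13/5) = 28/13. Minimum is 28/13 at row 4 (s_4 leaves); pivot element 13/5.
Divide row 4 by 13/5; eliminate column x_4 from the other rows.
Second iteration: most negative Z-row entry is -76/13 in column x_1, so x_1 enters.
Ratio test on column x_1 — row 1: entry -29/13 ≤ 0; row 2: entry -14/13 ≤ 0; row 3: entry -3/13 ≤ 0; row 4: (28/13)/(14/13) = 2. Minimum is 2 at row 4 (x_4 leaves); pivot element 14/13.
Divide row 4 by 14/13; eliminate column x_1 from the other rows.
After both pivots, the entry at constraint row 3, column RHS is 4.

4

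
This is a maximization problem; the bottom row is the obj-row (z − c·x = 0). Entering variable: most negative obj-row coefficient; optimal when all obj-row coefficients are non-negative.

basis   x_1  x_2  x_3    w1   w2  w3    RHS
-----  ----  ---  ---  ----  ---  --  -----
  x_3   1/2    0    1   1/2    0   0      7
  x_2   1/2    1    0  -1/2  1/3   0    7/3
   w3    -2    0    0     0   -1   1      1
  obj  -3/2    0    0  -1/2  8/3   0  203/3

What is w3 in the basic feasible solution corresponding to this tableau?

w3 is basic (row 3); its value is the RHS of that row, 1.

1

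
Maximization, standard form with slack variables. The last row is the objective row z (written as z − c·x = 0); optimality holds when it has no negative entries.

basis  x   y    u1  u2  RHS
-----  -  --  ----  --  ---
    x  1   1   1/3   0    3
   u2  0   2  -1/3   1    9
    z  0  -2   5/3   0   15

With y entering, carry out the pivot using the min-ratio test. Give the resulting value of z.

Ratio test on column y — row 1: 3/1 = 3; row 2: 9/2 = 9/2. Minimum is 3 at row 1 (x leaves); pivot element 1.
Pivot on row 1; the z-row RHS becomes 15 − (-2)·3 = 21.

21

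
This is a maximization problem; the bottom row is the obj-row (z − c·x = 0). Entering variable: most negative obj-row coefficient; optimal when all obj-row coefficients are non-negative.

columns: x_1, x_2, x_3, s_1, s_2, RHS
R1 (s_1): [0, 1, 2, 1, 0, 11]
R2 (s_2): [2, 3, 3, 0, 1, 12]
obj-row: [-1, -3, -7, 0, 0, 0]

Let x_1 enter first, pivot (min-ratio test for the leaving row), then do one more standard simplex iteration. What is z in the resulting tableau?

Ratio test on column x_1 — row 1: entry 0 ≤ 0; row 2: 12/2 = 6. Minimum is 6 at row 2 (s_2 leaves); pivot element 2.
Pivot on row 2; the obj-row RHS becomes 0 − (-1)·6 = 6.
Next entering variable (most negative obj-row entry -11/2): x_3.
Ratio test on column x_3 — row 1: 11/2 = 11/2; row 2: 6/(3/2) = 4. Minimum is 4 at row 2 (x_1 leaves); pivot element 3/2.
After the second pivot the obj-row RHS is 6 − (-11/2)·4 = 28.

28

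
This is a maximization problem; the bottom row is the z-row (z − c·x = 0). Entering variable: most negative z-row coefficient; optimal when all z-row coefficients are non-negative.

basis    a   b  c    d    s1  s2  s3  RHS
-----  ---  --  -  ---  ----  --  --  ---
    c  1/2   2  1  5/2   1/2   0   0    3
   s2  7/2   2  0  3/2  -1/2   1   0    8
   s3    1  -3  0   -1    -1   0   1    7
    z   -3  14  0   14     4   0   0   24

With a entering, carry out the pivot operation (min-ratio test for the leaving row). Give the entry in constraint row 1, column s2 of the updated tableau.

-1/7

Ratio test on column a — row 1: 3/(1/2) = 6; row 2: 8/(7/2) = 16/7; row 3: 7/1 = 7. Minimum is 16/7 at row 2 (s2 leaves); pivot element 7/2.
Divide row 2 by 7/2; eliminate column a from the other rows.
Row 1 update in column s2: 0 − (1/2)·(2/7) = -1/7.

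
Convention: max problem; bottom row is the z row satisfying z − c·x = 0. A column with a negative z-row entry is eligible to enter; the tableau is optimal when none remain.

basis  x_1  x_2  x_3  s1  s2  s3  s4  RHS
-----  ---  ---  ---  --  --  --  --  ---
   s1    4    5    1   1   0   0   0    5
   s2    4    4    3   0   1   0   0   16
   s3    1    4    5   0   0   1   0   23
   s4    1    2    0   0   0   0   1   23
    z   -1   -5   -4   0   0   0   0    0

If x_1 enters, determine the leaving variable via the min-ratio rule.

s1

Column x_1 entries and ratios — s1: 5/4 = 5/4; s2: 16/4 = 4; s3: 23/1 = 23; s4: 23/1 = 23.
Smallest ratio is 5/4 in the row of s1, so s1 leaves.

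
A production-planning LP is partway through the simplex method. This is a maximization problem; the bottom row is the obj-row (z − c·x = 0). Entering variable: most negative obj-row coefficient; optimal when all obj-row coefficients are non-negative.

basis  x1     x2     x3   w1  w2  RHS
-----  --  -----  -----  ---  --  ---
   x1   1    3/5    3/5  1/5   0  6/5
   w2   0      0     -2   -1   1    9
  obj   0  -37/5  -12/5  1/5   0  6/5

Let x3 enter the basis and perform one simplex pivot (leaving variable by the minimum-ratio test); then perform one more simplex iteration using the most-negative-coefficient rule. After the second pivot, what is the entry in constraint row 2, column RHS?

9

Ratio test on column x3 — row 1: (6/5)/(3/5) = 2; row 2: entry -2 ≤ 0. Minimum is 2 at row 1 (x1 leaves); pivot element 3/5.
Divide row 1 by 3/5; eliminate column x3 from the other rows.
Second iteration: most negative obj-row entry is -5 in column x2, so x2 enters.
Ratio test on column x2 — row 1: 2/1 = 2; row 2: 13/2 = 13/2. Minimum is 2 at row 1 (x3 leaves); pivot element 1.
Divide row 1 by 1; eliminate column x2 from the other rows.
After both pivots, the entry at constraint row 2, column RHS is 9.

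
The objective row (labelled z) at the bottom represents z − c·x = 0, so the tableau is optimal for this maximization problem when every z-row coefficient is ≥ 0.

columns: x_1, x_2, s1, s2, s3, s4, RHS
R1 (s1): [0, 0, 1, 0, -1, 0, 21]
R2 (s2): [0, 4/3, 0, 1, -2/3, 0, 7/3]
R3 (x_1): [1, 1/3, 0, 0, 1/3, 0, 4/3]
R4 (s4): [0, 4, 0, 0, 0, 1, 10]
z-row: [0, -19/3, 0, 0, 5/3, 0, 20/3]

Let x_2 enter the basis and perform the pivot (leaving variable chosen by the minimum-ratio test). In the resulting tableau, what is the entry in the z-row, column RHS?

Ratio test on column x_2 — row 1: entry 0 ≤ 0; row 2: (7/3)/(4/3) = 7/4; row 3: (4/3)/(1/3) = 4; row 4: 10/4 = 5/2. Minimum is 7/4 at row 2 (s2 leaves); pivot element 4/3.
Divide row 2 by 4/3; eliminate column x_2 from the other rows.
z-row update in column RHS: 20/3 − (-19/3)·(7/4) = 71/4.

71/4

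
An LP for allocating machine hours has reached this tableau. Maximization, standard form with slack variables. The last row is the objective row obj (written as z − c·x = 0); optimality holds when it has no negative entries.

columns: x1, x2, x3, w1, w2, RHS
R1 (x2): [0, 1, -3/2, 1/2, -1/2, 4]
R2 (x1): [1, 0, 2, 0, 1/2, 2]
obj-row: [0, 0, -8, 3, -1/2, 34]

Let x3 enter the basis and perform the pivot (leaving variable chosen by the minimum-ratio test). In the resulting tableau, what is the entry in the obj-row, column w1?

Ratio test on column x3 — row 1: entry -3/2 ≤ 0; row 2: 2/2 = 1. Minimum is 1 at row 2 (x1 leaves); pivot element 2.
Divide row 2 by 2; eliminate column x3 from the other rows.
obj-row update in column w1: 3 − (-8)·0 = 3.

3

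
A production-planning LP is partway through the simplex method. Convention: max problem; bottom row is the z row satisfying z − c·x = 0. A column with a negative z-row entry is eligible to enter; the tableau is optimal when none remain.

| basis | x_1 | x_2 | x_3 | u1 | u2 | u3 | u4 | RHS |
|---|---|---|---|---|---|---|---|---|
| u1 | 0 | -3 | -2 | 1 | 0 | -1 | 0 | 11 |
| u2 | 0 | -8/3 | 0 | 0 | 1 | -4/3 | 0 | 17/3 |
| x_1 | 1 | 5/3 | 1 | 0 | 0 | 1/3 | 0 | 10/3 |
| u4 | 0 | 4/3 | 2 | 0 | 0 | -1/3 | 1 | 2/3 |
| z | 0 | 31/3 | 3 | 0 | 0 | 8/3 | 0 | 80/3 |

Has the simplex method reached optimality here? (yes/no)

Every z-row coefficient is ≥ 0, so the tableau is optimal.

yes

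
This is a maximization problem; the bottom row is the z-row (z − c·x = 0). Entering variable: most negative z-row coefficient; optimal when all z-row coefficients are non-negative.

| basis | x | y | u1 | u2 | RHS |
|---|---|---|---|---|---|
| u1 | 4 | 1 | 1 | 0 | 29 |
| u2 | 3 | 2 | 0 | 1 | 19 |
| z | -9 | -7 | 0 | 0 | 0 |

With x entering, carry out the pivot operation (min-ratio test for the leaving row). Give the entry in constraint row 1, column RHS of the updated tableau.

Ratio test on column x — row 1: 29/4 = 29/4; row 2: 19/3 = 19/3. Minimum is 19/3 at row 2 (u2 leaves); pivot element 3.
Divide row 2 by 3; eliminate column x from the other rows.
Row 1 update in column RHS: 29 − 4·(19/3) = 11/3.

11/3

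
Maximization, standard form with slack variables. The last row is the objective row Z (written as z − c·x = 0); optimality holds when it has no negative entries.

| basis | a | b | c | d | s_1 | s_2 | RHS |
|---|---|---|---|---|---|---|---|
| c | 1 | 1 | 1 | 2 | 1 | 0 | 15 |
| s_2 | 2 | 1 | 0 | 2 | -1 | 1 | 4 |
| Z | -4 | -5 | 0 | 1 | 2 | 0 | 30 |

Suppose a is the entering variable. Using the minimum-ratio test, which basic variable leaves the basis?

Column a entries and ratios — c: 15/1 = 15; s_2: 4/2 = 2.
Smallest ratio is 2 in the row of s_2, so s_2 leaves.

s_2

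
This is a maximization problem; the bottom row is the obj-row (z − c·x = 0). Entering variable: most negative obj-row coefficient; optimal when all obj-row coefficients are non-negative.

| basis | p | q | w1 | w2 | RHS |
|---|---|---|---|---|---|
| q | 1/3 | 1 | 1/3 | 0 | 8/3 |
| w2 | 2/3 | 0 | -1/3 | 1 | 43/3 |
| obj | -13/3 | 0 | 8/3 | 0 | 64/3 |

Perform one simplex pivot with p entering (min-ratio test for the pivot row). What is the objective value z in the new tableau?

56

Ratio test on column p — row 1: (8/3)/(1/3) = 8; row 2: (43/3)/(2/3) = 43/2. Minimum is 8 at row 1 (q leaves); pivot element 1/3.
Pivot on row 1; the obj-row RHS becomes 64/3 − (-13/3)·8 = 56.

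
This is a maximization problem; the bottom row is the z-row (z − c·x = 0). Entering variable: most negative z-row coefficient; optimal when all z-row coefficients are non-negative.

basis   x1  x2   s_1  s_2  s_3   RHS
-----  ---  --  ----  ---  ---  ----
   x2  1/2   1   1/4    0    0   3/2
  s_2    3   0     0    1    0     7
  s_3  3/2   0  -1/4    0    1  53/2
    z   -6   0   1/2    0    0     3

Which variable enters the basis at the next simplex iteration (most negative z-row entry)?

x1

Negative z-row entries: x1: -6.
The most negative is -6 in column x1, so x1 enters.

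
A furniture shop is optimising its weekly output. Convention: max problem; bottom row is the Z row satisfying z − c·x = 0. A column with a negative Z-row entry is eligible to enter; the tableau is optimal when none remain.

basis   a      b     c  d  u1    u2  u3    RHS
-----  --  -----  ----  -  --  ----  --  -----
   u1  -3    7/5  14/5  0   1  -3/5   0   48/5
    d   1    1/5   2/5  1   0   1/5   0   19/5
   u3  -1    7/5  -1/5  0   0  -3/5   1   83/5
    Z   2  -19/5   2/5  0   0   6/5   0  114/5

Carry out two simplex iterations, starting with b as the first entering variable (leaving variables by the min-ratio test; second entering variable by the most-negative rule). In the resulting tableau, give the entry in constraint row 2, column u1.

Ratio test on column b — row 1: (48/5)/(7/5) = 48/7; row 2: (19/5)/(1/5) = 19; row 3: (83/5)/(7/5) = 83/7. Minimum is 48/7 at row 1 (u1 leaves); pivot element 7/5.
Divide row 1 by 7/5; eliminate column b from the other rows.
Second iteration: most negative Z-row entry is -43/7 in column a, so a enters.
Ratio test on column a — row 1: entry -15/7 ≤ 0; row 2: (17/7)/(10/7) = 17/10; row 3: 7/2 = 7/2. Minimum is 17/10 at row 2 (d leaves); pivot element 10/7.
Divide row 2 by 10/7; eliminate column a from the other rows.
After both pivots, the entry at constraint row 2, column u1 is -1/10.

-1/10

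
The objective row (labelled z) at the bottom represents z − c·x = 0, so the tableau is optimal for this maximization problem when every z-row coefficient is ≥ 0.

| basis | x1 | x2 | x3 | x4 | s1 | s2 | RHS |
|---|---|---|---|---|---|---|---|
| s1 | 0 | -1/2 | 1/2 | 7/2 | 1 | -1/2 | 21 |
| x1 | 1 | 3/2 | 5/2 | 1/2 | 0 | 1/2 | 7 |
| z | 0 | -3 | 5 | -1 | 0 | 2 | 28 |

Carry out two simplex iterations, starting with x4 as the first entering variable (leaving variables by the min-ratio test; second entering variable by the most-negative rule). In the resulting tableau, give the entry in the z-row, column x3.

Ratio test on column x4 — row 1: 21/(7/2) = 6; row 2: 7/(1/2) = 14. Minimum is 6 at row 1 (s1 leaves); pivot element 7/2.
Divide row 1 by 7/2; eliminate column x4 from the other rows.
Second iteration: most negative z-row entry is -22/7 in column x2, so x2 enters.
Ratio test on column x2 — row 1: entry -1/7 ≤ 0; row 2: 4/(11/7) = 28/11. Minimum is 28/11 at row 2 (x1 leaves); pivot element 11/7.
Divide row 2 by 11/7; eliminate column x2 from the other rows.
After both pivots, the entry at the z-row, column x3 is 10.

10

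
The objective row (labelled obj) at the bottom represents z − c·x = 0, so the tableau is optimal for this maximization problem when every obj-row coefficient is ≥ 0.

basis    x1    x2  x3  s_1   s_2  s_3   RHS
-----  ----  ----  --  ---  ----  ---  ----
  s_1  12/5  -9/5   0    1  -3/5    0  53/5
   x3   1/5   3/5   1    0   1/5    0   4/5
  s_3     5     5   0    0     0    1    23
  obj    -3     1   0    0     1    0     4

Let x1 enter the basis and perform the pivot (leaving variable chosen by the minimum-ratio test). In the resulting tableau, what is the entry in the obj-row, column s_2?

Ratio test on column x1 — row 1: (53/5)/(12/5) = 53/12; row 2: (4/5)/(1/5) = 4; row 3: 23/5 = 23/5. Minimum is 4 at row 2 (x3 leaves); pivot element 1/5.
Divide row 2 by 1/5; eliminate column x1 from the other rows.
obj-row update in column s_2: 1 − (-3)·1 = 4.

4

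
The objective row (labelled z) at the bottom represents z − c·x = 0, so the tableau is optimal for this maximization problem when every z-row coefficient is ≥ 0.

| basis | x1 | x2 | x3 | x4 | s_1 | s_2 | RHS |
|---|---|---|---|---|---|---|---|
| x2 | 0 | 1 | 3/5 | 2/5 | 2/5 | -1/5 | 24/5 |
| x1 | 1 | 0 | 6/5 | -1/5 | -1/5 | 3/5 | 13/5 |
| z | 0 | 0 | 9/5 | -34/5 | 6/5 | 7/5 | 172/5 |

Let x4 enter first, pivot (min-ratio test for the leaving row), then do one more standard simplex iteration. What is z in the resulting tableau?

136

Ratio test on column x4 — row 1: (24/5)/(2/5) = 12; row 2: entry -1/5 ≤ 0. Minimum is 12 at row 1 (x2 leaves); pivot element 2/5.
Pivot on row 1; the z-row RHS becomes 172/5 − (-34/5)·12 = 116.
Next entering variable (most negative z-row entry -2): s_2.
Ratio test on column s_2 — row 1: entry -1/2 ≤ 0; row 2: 5/(1/2) = 10. Minimum is 10 at row 2 (x1 leaves); pivot element 1/2.
After the second pivot the z-row RHS is 116 − (-2)·10 = 136.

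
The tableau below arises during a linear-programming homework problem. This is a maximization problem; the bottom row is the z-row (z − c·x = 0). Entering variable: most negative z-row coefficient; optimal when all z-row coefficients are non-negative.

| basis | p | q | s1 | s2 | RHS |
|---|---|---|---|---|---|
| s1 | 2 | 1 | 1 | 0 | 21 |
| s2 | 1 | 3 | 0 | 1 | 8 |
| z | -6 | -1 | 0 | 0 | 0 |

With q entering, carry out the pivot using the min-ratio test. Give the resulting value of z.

8/3

Ratio test on column q — row 1: 21/1 = 21; row 2: 8/3 = 8/3. Minimum is 8/3 at row 2 (s2 leaves); pivot element 3.
Pivot on row 2; the z-row RHS becomes 0 − (-1)·(8/3) = 8/3.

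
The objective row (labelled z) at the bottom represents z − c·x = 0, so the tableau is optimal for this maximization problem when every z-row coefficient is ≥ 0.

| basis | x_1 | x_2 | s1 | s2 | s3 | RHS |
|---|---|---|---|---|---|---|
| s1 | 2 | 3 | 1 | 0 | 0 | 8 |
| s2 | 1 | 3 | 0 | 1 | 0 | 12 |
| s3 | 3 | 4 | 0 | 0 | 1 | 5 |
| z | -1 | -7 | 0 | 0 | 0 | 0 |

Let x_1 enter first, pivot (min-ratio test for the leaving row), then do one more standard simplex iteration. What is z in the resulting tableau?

35/4

Ratio test on column x_1 — row 1: 8/2 = 4; row 2: 12/1 = 12; row 3: 5/3 = 5/3. Minimum is 5/3 at row 3 (s3 leaves); pivot element 3.
Pivot on row 3; the z-row RHS becomes 0 − (-1)·(5/3) = 5/3.
Next entering variable (most negative z-row entry -17/3): x_2.
Ratio test on column x_2 — row 1: (14/3)/(1/3) = 14; row 2: (31/3)/(5/3) = 31/5; row 3: (5/3)/(4/3) = 5/4. Minimum is 5/4 at row 3 (x_1 leaves); pivot element 4/3.
After the second pivot the z-row RHS is 5/3 − (-17/3)·(5/4) = 35/4.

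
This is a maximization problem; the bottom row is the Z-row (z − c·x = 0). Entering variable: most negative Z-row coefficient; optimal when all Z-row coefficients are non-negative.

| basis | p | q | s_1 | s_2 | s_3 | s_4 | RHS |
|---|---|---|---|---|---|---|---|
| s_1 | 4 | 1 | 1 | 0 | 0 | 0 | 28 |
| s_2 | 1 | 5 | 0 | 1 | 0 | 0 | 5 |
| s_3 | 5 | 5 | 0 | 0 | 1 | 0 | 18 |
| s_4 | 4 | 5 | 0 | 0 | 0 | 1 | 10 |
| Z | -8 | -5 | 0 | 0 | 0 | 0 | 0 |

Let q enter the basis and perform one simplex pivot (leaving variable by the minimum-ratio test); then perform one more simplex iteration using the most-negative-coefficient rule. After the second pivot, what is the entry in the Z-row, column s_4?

7/3

Ratio test on column q — row 1: 28/1 = 28; row 2: 5/5 = 1; row 3: 18/5 = 18/5; row 4: 10/5 = 2. Minimum is 1 at row 2 (s_2 leaves); pivot element 5.
Divide row 2 by 5; eliminate column q from the other rows.
Second iteration: most negative Z-row entry is -7 in column p, so p enters.
Ratio test on column p — row 1: 27/(19/5) = 135/19; row 2: 1/(1/5) = 5; row 3: 13/4 = 13/4; row 4: 5/3 = 5/3. Minimum is 5/3 at row 4 (s_4 leaves); pivot element 3.
Divide row 4 by 3; eliminate column p from the other rows.
After both pivots, the entry at the Z-row, column s_4 is 7/3.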